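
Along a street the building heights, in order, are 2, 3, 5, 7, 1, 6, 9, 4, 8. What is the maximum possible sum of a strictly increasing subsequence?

26

Let S[i] be the best sum of a strictly increasing subsequence ending at i:
i:      1  2  3  4  5  6  7  8  9
a[i]:   2  3  5  7  1  6  9  4  8
S:      2  5 10 17  1 16 26  9 25
Maximum is 26 (e.g. 2 + 3 + 5 + 7 + 9).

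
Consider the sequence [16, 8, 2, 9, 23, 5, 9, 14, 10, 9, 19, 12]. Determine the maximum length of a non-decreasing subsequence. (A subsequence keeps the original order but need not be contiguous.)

Let dp[i] be the length of the longest such subsequence ending at index i:
i:      1  2  3  4  5  6  7  8  9 10 11 12
a[i]:  16  8  2  9 23  5  9 14 10  9 19 12
dp:     1  1  1  2  3  2  3  4  4  4  5  5
Maximum dp value is 5.

5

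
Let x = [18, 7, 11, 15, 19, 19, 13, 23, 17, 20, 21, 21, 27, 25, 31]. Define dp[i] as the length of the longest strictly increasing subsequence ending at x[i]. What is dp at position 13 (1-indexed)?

dp[i] = 1 + max{dp[j] : j<i, x[j]<x[i]} (or 1 if no such j):
i:      1  2  3  4  5  6  7  8  9 10 11 12 13 14 15
x[i]:  18  7 11 15 19 19 13 23 17 20 21 21 27 25 31
dp:     1  1  2  3  4  4  3  5  4  5  6  6  7  7  8
At index 13 the value is 7.

7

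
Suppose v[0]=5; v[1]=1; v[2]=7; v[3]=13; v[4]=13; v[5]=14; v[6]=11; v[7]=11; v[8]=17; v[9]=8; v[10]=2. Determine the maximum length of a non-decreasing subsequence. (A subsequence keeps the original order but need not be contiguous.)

Track the smallest tail for each achievable length (allowing ties):
5 → extends → [5]
1 → replaces 5 → [1]
7 → extends → [1, 7]
13 → extends → [1, 7, 13]
13 → extends → [1, 7, 13, 13]
14 → extends → [1, 7, 13, 13, 14]
11 → replaces 13 → [1, 7, 11, 13, 14]
11 → replaces 13 → [1, 7, 11, 11, 14]
17 → extends → [1, 7, 11, 11, 14, 17]
8 → replaces 11 → [1, 7, 8, 11, 14, 17]
2 → replaces 7 → [1, 2, 8, 11, 14, 17]
Six tails, so the longest non-decreasing subsequence has length 6 (e.g. 5, 7, 13, 13, 14, 17).

6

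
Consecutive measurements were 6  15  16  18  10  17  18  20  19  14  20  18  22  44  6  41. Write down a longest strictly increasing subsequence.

Patience tails give the LIS length; then backtrack through the dp parents:
6 → extends → [6]
15 → extends → [6, 15]
16 → extends → [6, 15, 16]
18 → extends → [6, 15, 16, 18]
10 → replaces 15 → [6, 10, 16, 18]
17 → replaces 18 → [6, 10, 16, 17]
18 → extends → [6, 10, 16, 17, 18]
20 → extends → [6, 10, 16, 17, 18, 20]
19 → replaces 20 → [6, 10, 16, 17, 18, 19]
14 → replaces 16 → [6, 10, 14, 17, 18, 19]
20 → extends → [6, 10, 14, 17, 18, 19, 20]
18 → already a tail → [6, 10, 14, 17, 18, 19, 20]
22 → extends → [6, 10, 14, 17, 18, 19, 20, 22]
44 → extends → [6, 10, 14, 17, 18, 19, 20, 22, 44]
6 → already a tail → [6, 10, 14, 17, 18, 19, 20, 22, 44]
41 → replaces 44 → [6, 10, 14, 17, 18, 19, 20, 22, 41]
Length 9; one witness is 6, 15, 16, 17, 18, 19, 20, 22, 44.

6, 15, 16, 17, 18, 19, 20, 22, 44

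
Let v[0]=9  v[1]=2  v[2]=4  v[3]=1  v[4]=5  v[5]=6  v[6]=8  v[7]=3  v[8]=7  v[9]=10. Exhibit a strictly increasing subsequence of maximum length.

Patience tails give the LIS length; then backtrack through the dp parents:
9 → extends → [9]
2 → replaces 9 → [2]
4 → extends → [2, 4]
1 → replaces 2 → [1, 4]
5 → extends → [1, 4, 5]
6 → extends → [1, 4, 5, 6]
8 → extends → [1, 4, 5, 6, 8]
3 → replaces 4 → [1, 3, 5, 6, 8]
7 → replaces 8 → [1, 3, 5, 6, 7]
10 → extends → [1, 3, 5, 6, 7, 10]
Length 6; one witness is 2, 4, 5, 6, 8, 10.

2, 4, 5, 6, 8, 10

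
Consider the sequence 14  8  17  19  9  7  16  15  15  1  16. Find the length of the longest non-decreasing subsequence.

5

Let dp[i] be the length of the longest such subsequence ending at index i:
i:      1  2  3  4  5  6  7  8  9 10 11
a[i]:  14  8 17 19  9  7 16 15 15  1 16
dp:     1  1  2  3  2  1  3  3  4  1  5
Maximum dp value is 5.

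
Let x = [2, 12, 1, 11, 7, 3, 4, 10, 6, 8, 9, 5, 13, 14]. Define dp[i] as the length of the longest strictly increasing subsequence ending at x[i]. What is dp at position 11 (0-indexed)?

dp[i] = 1 + max{dp[j] : j<i, x[j]<x[i]} (or 1 if no such j):
i:      0  1  2  3  4  5  6  7  8  9 10 11 12 13
x[i]:   2 12  1 11  7  3  4 10  6  8  9  5 13 14
dp:     1  2  1  2  2  2  3  4  4  5  6  4  7  8
At index 11 the value is 4.

4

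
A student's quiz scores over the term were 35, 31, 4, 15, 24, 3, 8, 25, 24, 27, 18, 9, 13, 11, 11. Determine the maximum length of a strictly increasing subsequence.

5

Let dp[i] be the length of the longest such subsequence ending at index i:
i:      1  2  3  4  5  6  7  8  9 10 11 12 13 14 15
a[i]:  35 31  4 15 24  3  8 25 24 27 18  9 13 11 11
dp:     1  1  1  2  3  1  2  4  3  5  3  3  4  4  4
Maximum dp value is 5.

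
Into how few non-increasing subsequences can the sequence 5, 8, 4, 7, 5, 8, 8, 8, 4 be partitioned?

3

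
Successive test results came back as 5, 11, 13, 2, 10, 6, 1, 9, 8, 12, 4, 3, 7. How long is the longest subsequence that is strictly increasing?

4

Track the smallest tail for each achievable length (strict):
5 → extends → [5]
11 → extends → [5, 11]
13 → extends → [5, 11, 13]
2 → replaces 5 → [2, 11, 13]
10 → replaces 11 → [2, 10, 13]
6 → replaces 10 → [2, 6, 13]
1 → replaces 2 → [1, 6, 13]
9 → replaces 13 → [1, 6, 9]
8 → replaces 9 → [1, 6, 8]
12 → extends → [1, 6, 8, 12]
4 → replaces 6 → [1, 4, 8, 12]
3 → replaces 4 → [1, 3, 8, 12]
7 → replaces 8 → [1, 3, 7, 12]
Four tails, so the longest strictly increasing subsequence has length 4 (e.g. 5, 6, 9, 12).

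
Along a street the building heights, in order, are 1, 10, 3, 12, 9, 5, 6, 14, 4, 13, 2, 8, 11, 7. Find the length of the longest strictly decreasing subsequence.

Let dp[i] be the longest strictly decreasing subsequence ending at i:
i:      1  2  3  4  5  6  7  8  9 10 11 12 13 14
a[i]:   1 10  3 12  9  5  6 14  4 13  2  8 11  7
dp:     1  1  2  1  2  3  3  1  4  2  5  3  3  4
Maximum is 5.

5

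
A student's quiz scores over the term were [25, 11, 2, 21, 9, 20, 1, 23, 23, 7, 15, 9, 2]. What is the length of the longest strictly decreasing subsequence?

Let dp[i] be the longest strictly decreasing subsequence ending at i:
i:      1  2  3  4  5  6  7  8  9 10 11 12 13
a[i]:  25 11  2 21  9 20  1 23 23  7 15  9  2
dp:     1  2  3  2  3  3  4  2  2  4  4  5  6
Maximum is 6.

6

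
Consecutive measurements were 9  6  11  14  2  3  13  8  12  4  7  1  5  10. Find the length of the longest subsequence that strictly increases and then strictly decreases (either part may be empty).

inc[i] = longest strictly increasing subsequence ending at i; dec[i] = longest strictly decreasing subsequence starting at i:
i:      1  2  3  4  5  6  7  8  9 10 11 12 13 14
a[i]:   9  6 11 14  2  3 13  8 12  4  7  1  5 10
inc:    1  1  2  3  1  2  3  3  4  3  4  1  4  5
dec:    4  3  4  5  2  2  4  3  3  2  2  1  1  1
Best peak at i=4 (value 14): inc=3, dec=5, length 3+5−1 = 7.

7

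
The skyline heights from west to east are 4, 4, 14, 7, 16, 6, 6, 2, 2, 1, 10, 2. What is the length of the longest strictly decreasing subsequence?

5

Negate each value so 'decreasing' becomes 'increasing', then run patience tails on the negated sequence:
-4 → extends → [-4]
-4 → already a tail → [-4]
-14 → replaces -4 → [-14]
-7 → extends → [-14, -7]
-16 → replaces -14 → [-16, -7]
-6 → extends → [-16, -7, -6]
-6 → already a tail → [-16, -7, -6]
-2 → extends → [-16, -7, -6, -2]
-2 → already a tail → [-16, -7, -6, -2]
-1 → extends → [-16, -7, -6, -2, -1]
-10 → replaces -7 → [-16, -10, -6, -2, -1]
-2 → already a tail → [-16, -10, -6, -2, -1]
Five tails, so the longest strictly decreasing subsequence of the original has length 5.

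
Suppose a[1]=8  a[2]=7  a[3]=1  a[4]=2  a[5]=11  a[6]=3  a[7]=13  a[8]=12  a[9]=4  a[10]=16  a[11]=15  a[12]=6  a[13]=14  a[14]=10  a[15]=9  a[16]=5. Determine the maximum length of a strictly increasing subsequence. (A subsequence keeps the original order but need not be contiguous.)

Track the smallest tail for each achievable length (strict):
8 → extends → [8]
7 → replaces 8 → [7]
1 → replaces 7 → [1]
2 → extends → [1, 2]
11 → extends → [1, 2, 11]
3 → replaces 11 → [1, 2, 3]
13 → extends → [1, 2, 3, 13]
12 → replaces 13 → [1, 2, 3, 12]
4 → replaces 12 → [1, 2, 3, 4]
16 → extends → [1, 2, 3, 4, 16]
15 → replaces 16 → [1, 2, 3, 4, 15]
6 → replaces 15 → [1, 2, 3, 4, 6]
14 → extends → [1, 2, 3, 4, 6, 14]
10 → replaces 14 → [1, 2, 3, 4, 6, 10]
9 → replaces 10 → [1, 2, 3, 4, 6, 9]
5 → replaces 6 → [1, 2, 3, 4, 5, 9]
Six tails, so the longest strictly increasing subsequence has length 6 (e.g. 1, 2, 3, 4, 6, 14).

6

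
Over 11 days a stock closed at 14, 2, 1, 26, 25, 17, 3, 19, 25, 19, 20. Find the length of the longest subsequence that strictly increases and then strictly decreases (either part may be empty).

5

inc[i] = longest strictly increasing subsequence ending at i; dec[i] = longest strictly decreasing subsequence starting at i:
i:      1  2  3  4  5  6  7  8  9 10 11
a[i]:  14  2  1 26 25 17  3 19 25 19 20
inc:    1  1  1  2  2  2  2  3  4  3  4
dec:    3  2  1  4  3  2  1  1  2  1  1
Best peak at i=4 (value 26): inc=2, dec=4, length 2+4−1 = 5.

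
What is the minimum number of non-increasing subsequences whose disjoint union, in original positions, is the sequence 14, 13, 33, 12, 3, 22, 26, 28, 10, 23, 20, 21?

Place each on the leftmost legal pile:
14 → new pile 1 (tops now [14])
13 → pile 1 (tops now [13])
33 → new pile 2 (tops now [13, 33])
12 → pile 1 (tops now [12, 33])
3 → pile 1 (tops now [3, 33])
22 → pile 2 (tops now [3, 22])
26 → new pile 3 (tops now [3, 22, 26])
28 → new pile 4 (tops now [3, 22, 26, 28])
10 → pile 2 (tops now [3, 10, 26, 28])
23 → pile 3 (tops now [3, 10, 23, 28])
20 → pile 3 (tops now [3, 10, 20, 28])
21 → pile 4 (tops now [3, 10, 20, 21])
Four piles.

4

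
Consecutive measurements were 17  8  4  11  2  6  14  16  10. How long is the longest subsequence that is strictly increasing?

4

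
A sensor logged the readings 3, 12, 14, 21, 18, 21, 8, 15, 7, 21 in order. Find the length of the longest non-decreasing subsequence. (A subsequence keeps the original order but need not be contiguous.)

6

Let dp[i] be the length of the longest such subsequence ending at index i:
i:      1  2  3  4  5  6  7  8  9 10
a[i]:   3 12 14 21 18 21  8 15  7 21
dp:     1  2  3  4  4  5  2  4  2  6
Maximum dp value is 6.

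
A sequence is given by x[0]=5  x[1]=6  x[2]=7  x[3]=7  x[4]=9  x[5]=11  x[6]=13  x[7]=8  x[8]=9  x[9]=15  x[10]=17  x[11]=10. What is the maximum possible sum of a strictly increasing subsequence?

83

Let S[i] be the best sum of a strictly increasing subsequence ending at i:
i:      0  1  2  3  4  5  6  7  8  9 10 11
x[i]:   5  6  7  7  9 11 13  8  9 15 17 10
S:      5 11 18 18 27 38 51 26 35 66 83 45
Maximum is 83 (e.g. 5 + 6 + 7 + 9 + 11 + 13 + 15 + 17).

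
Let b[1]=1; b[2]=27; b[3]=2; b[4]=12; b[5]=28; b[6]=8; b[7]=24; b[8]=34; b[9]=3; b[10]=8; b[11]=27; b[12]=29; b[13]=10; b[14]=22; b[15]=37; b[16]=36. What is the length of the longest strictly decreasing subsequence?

4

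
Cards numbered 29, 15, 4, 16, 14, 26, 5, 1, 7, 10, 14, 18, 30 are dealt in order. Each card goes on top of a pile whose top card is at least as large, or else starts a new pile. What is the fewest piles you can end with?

7

Place each on the leftmost legal pile:
29 → new pile 1 (tops now [29])
15 → pile 1 (tops now [15])
4 → pile 1 (tops now [4])
16 → new pile 2 (tops now [4, 16])
14 → pile 2 (tops now [4, 14])
26 → new pile 3 (tops now [4, 14, 26])
5 → pile 2 (tops now [4, 5, 26])
1 → pile 1 (tops now [1, 5, 26])
7 → pile 3 (tops now [1, 5, 7])
10 → new pile 4 (tops now [1, 5, 7, 10])
14 → new pile 5 (tops now [1, 5, 7, 10, 14])
18 → new pile 6 (tops now [1, 5, 7, 10, 14, 18])
30 → new pile 7 (tops now [1, 5, 7, 10, 14, 18, 30])
Seven piles.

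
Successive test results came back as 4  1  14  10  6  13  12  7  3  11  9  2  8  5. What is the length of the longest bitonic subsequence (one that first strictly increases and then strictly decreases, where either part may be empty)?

inc[i] = longest strictly increasing subsequence ending at i; dec[i] = longest strictly decreasing subsequence starting at i:
i:      1  2  3  4  5  6  7  8  9 10 11 12 13 14
a[i]:   4  1 14 10  6 13 12  7  3 11  9  2  8  5
inc:    1  1  2  2  2  3  3  3  2  4  4  2  4  3
dec:    3  1  7  4  3  6  5  3  2  4  3  1  2  1
Best peak at i=3 (value 14): inc=2, dec=7, length 2+7−1 = 8.

8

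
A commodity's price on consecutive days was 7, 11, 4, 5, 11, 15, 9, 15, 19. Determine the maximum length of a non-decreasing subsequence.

6

Track the smallest tail for each achievable length (allowing ties):
7 → extends → [7]
11 → extends → [7, 11]
4 → replaces 7 → [4, 11]
5 → replaces 11 → [4, 5]
11 → extends → [4, 5, 11]
15 → extends → [4, 5, 11, 15]
9 → replaces 11 → [4, 5, 9, 15]
15 → extends → [4, 5, 9, 15, 15]
19 → extends → [4, 5, 9, 15, 15, 19]
Six tails, so the longest non-decreasing subsequence has length 6 (e.g. 7, 11, 11, 15, 15, 19).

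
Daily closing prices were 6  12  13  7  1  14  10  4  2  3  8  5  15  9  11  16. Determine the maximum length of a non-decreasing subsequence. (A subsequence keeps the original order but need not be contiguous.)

7

Let dp[i] be the length of the longest such subsequence ending at index i:
i:      1  2  3  4  5  6  7  8  9 10 11 12 13 14 15 16
a[i]:   6 12 13  7  1 14 10  4  2  3  8  5 15  9 11 16
dp:     1  2  3  2  1  4  3  2  2  3  4  4  5  5  6  7
Maximum dp value is 7.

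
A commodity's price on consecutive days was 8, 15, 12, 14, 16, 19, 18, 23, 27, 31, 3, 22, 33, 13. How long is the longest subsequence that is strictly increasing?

Track the smallest tail for each achievable length (strict):
8 → extends → [8]
15 → extends → [8, 15]
12 → replaces 15 → [8, 12]
14 → extends → [8, 12, 14]
16 → extends → [8, 12, 14, 16]
19 → extends → [8, 12, 14, 16, 19]
18 → replaces 19 → [8, 12, 14, 16, 18]
23 → extends → [8, 12, 14, 16, 18, 23]
27 → extends → [8, 12, 14, 16, 18, 23, 27]
31 → extends → [8, 12, 14, 16, 18, 23, 27, 31]
3 → replaces 8 → [3, 12, 14, 16, 18, 23, 27, 31]
22 → replaces 23 → [3, 12, 14, 16, 18, 22, 27, 31]
33 → extends → [3, 12, 14, 16, 18, 22, 27, 31, 33]
13 → replaces 14 → [3, 12, 13, 16, 18, 22, 27, 31, 33]
Nine tails, so the longest strictly increasing subsequence has length 9 (e.g. 8, 12, 14, 16, 19, 23, 27, 31, 33).

9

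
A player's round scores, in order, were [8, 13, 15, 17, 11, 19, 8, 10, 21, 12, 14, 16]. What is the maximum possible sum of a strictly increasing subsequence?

Let S[i] be the best sum of a strictly increasing subsequence ending at i:
i:      1  2  3  4  5  6  7  8  9 10 11 12
a[i]:   8 13 15 17 11 19  8 10 21 12 14 16
S:      8 21 36 53 19 72  8 18 93 31 45 61
Maximum is 93 (e.g. 8 + 13 + 15 + 17 + 19 + 21).

93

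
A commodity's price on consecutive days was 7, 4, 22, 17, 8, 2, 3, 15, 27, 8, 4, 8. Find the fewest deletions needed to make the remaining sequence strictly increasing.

8

Fewest deletions = n − (longest strictly increasing subsequence).
Patience tails:
7 → extends → [7]
4 → replaces 7 → [4]
22 → extends → [4, 22]
17 → replaces 22 → [4, 17]
8 → replaces 17 → [4, 8]
2 → replaces 4 → [2, 8]
3 → replaces 8 → [2, 3]
15 → extends → [2, 3, 15]
27 → extends → [2, 3, 15, 27]
8 → replaces 15 → [2, 3, 8, 27]
4 → replaces 8 → [2, 3, 4, 27]
8 → replaces 27 → [2, 3, 4, 8]
Longest strictly increasing subsequence has length 4, so deletions = 12 − 4 = 8.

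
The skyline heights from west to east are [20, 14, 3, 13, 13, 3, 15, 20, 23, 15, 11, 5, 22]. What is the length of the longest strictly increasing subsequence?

5

Track the smallest tail for each achievable length (strict):
20 → extends → [20]
14 → replaces 20 → [14]
3 → replaces 14 → [3]
13 → extends → [3, 13]
13 → already a tail → [3, 13]
3 → already a tail → [3, 13]
15 → extends → [3, 13, 15]
20 → extends → [3, 13, 15, 20]
23 → extends → [3, 13, 15, 20, 23]
15 → already a tail → [3, 13, 15, 20, 23]
11 → replaces 13 → [3, 11, 15, 20, 23]
5 → replaces 11 → [3, 5, 15, 20, 23]
22 → replaces 23 → [3, 5, 15, 20, 22]
Five tails, so the longest strictly increasing subsequence has length 5 (e.g. 3, 13, 15, 20, 23).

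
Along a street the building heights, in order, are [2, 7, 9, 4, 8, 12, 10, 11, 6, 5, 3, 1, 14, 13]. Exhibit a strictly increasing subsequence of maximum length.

2, 7, 9, 10, 11, 14

Patience tails give the LIS length; then backtrack through the dp parents:
2 → extends → [2]
7 → extends → [2, 7]
9 → extends → [2, 7, 9]
4 → replaces 7 → [2, 4, 9]
8 → replaces 9 → [2, 4, 8]
12 → extends → [2, 4, 8, 12]
10 → replaces 12 → [2, 4, 8, 10]
11 → extends → [2, 4, 8, 10, 11]
6 → replaces 8 → [2, 4, 6, 10, 11]
5 → replaces 6 → [2, 4, 5, 10, 11]
3 → replaces 4 → [2, 3, 5, 10, 11]
1 → replaces 2 → [1, 3, 5, 10, 11]
14 → extends → [1, 3, 5, 10, 11, 14]
13 → replaces 14 → [1, 3, 5, 10, 11, 13]
Length 6; one witness is 2, 7, 9, 10, 11, 14.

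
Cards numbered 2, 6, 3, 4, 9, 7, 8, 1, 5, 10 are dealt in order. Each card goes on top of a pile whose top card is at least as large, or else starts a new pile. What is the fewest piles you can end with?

6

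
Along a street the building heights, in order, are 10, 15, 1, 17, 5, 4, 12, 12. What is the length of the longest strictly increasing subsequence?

3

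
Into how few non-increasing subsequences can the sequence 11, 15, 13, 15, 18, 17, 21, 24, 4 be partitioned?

6

Place each on the leftmost legal pile:
11 → new pile 1 (tops now [11])
15 → new pile 2 (tops now [11, 15])
13 → pile 2 (tops now [11, 13])
15 → new pile 3 (tops now [11, 13, 15])
18 → new pile 4 (tops now [11, 13, 15, 18])
17 → pile 4 (tops now [11, 13, 15, 17])
21 → new pile 5 (tops now [11, 13, 15, 17, 21])
24 → new pile 6 (tops now [11, 13, 15, 17, 21, 24])
4 → pile 1 (tops now [4, 13, 15, 17, 21, 24])
Six piles.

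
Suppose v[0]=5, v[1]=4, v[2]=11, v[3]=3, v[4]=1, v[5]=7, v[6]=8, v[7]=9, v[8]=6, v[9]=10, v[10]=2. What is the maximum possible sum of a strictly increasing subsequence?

Let S[i] be the best sum of a strictly increasing subsequence ending at i:
i:      0  1  2  3  4  5  6  7  8  9 10
v[i]:   5  4 11  3  1  7  8  9  6 10  2
S:      5  4 16  3  1 12 20 29 11 39  3
Maximum is 39 (e.g. 5 + 7 + 8 + 9 + 10).

39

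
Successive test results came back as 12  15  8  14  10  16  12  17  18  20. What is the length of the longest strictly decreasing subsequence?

3

Negate each value so 'decreasing' becomes 'increasing', then run patience tails on the negated sequence:
-12 → extends → [-12]
-15 → replaces -12 → [-15]
-8 → extends → [-15, -8]
-14 → replaces -8 → [-15, -14]
-10 → extends → [-15, -14, -10]
-16 → replaces -15 → [-16, -14, -10]
-12 → replaces -10 → [-16, -14, -12]
-17 → replaces -16 → [-17, -14, -12]
-18 → replaces -17 → [-18, -14, -12]
-20 → replaces -18 → [-20, -14, -12]
Three tails, so the longest strictly decreasing subsequence of the original has length 3.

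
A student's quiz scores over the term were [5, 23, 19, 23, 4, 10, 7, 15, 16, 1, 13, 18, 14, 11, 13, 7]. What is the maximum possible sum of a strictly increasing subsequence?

Let S[i] be the best sum of a strictly increasing subsequence ending at i:
i:      1  2  3  4  5  6  7  8  9 10 11 12 13 14 15 16
a[i]:   5 23 19 23  4 10  7 15 16  1 13 18 14 11 13  7
S:      5 28 24 47  4 15 12 30 46  1 28 64 42 26 39 12
Maximum is 64 (e.g. 5 + 10 + 15 + 16 + 18).

64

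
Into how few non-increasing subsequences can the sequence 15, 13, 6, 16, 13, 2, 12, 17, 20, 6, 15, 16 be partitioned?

4

Place each on the leftmost legal pile:
15 → new pile 1 (tops now [15])
13 → pile 1 (tops now [13])
6 → pile 1 (tops now [6])
16 → new pile 2 (tops now [6, 16])
13 → pile 2 (tops now [6, 13])
2 → pile 1 (tops now [2, 13])
12 → pile 2 (tops now [2, 12])
17 → new pile 3 (tops now [2, 12, 17])
20 → new pile 4 (tops now [2, 12, 17, 20])
6 → pile 2 (tops now [2, 6, 17, 20])
15 → pile 3 (tops now [2, 6, 15, 20])
16 → pile 4 (tops now [2, 6, 15, 16])
Four piles.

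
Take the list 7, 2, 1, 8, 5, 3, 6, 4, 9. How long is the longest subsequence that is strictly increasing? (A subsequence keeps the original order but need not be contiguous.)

Track the smallest tail for each achievable length (strict):
7 → extends → [7]
2 → replaces 7 → [2]
1 → replaces 2 → [1]
8 → extends → [1, 8]
5 → replaces 8 → [1, 5]
3 → replaces 5 → [1, 3]
6 → extends → [1, 3, 6]
4 → replaces 6 → [1, 3, 4]
9 → extends → [1, 3, 4, 9]
Four tails, so the longest strictly increasing subsequence has length 4 (e.g. 2, 5, 6, 9).

4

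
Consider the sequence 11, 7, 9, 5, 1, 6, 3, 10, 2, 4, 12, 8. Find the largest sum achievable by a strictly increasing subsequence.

Let S[i] be the best sum of a strictly increasing subsequence ending at i:
i:      1  2  3  4  5  6  7  8  9 10 11 12
a[i]:  11  7  9  5  1  6  3 10  2  4 12  8
S:     11  7 16  5  1 11  4 26  3  8 38 19
Maximum is 38 (e.g. 7 + 9 + 10 + 12).

38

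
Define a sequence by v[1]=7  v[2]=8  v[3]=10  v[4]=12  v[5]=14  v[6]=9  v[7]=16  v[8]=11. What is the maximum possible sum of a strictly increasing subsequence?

67

Let S[i] be the best sum of a strictly increasing subsequence ending at i:
i:      1  2  3  4  5  6  7  8
v[i]:   7  8 10 12 14  9 16 11
S:      7 15 25 37 51 24 67 36
Maximum is 67 (e.g. 7 + 8 + 10 + 12 + 14 + 16).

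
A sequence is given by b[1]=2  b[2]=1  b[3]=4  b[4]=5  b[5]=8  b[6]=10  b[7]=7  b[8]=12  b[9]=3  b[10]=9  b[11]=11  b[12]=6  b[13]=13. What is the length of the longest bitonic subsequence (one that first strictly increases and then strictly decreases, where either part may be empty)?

inc[i] = longest strictly increasing subsequence ending at i; dec[i] = longest strictly decreasing subsequence starting at i:
i:      1  2  3  4  5  6  7  8  9 10 11 12 13
b[i]:   2  1  4  5  8 10  7 12  3  9 11  6 13
inc:    1  1  2  3  4  5  4  6  2  5  6  4  7
dec:    2  1  2  2  3  3  2  3  1  2  2  1  1
Best peak at i=8 (value 12): inc=6, dec=3, length 6+3−1 = 8.

8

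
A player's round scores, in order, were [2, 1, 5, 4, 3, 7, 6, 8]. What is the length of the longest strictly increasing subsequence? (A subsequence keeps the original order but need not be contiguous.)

Let dp[i] be the length of the longest such subsequence ending at index i:
i:     1 2 3 4 5 6 7 8
a[i]:  2 1 5 4 3 7 6 8
dp:    1 1 2 2 2 3 3 4
Maximum dp value is 4.

4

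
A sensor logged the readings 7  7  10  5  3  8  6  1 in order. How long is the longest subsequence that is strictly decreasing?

4

Negate each value so 'decreasing' becomes 'increasing', then run patience tails on the negated sequence:
-7 → extends → [-7]
-7 → already a tail → [-7]
-10 → replaces -7 → [-10]
-5 → extends → [-10, -5]
-3 → extends → [-10, -5, -3]
-8 → replaces -5 → [-10, -8, -3]
-6 → replaces -3 → [-10, -8, -6]
-1 → extends → [-10, -8, -6, -1]
Four tails, so the longest strictly decreasing subsequence of the original has length 4.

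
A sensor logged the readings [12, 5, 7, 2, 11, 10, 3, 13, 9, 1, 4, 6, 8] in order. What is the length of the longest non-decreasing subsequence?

Track the smallest tail for each achievable length (allowing ties):
12 → extends → [12]
5 → replaces 12 → [5]
7 → extends → [5, 7]
2 → replaces 5 → [2, 7]
11 → extends → [2, 7, 11]
10 → replaces 11 → [2, 7, 10]
3 → replaces 7 → [2, 3, 10]
13 → extends → [2, 3, 10, 13]
9 → replaces 10 → [2, 3, 9, 13]
1 → replaces 2 → [1, 3, 9, 13]
4 → replaces 9 → [1, 3, 4, 13]
6 → replaces 13 → [1, 3, 4, 6]
8 → extends → [1, 3, 4, 6, 8]
Five tails, so the longest non-decreasing subsequence has length 5 (e.g. 2, 3, 4, 6, 8).

5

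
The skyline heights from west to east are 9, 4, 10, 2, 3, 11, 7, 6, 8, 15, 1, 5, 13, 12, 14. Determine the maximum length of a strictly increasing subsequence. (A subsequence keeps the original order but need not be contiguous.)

Track the smallest tail for each achievable length (strict):
9 → extends → [9]
4 → replaces 9 → [4]
10 → extends → [4, 10]
2 → replaces 4 → [2, 10]
3 → replaces 10 → [2, 3]
11 → extends → [2, 3, 11]
7 → replaces 11 → [2, 3, 7]
6 → replaces 7 → [2, 3, 6]
8 → extends → [2, 3, 6, 8]
15 → extends → [2, 3, 6, 8, 15]
1 → replaces 2 → [1, 3, 6, 8, 15]
5 → replaces 6 → [1, 3, 5, 8, 15]
13 → replaces 15 → [1, 3, 5, 8, 13]
12 → replaces 13 → [1, 3, 5, 8, 12]
14 → extends → [1, 3, 5, 8, 12, 14]
Six tails, so the longest strictly increasing subsequence has length 6 (e.g. 2, 3, 7, 8, 13, 14).

6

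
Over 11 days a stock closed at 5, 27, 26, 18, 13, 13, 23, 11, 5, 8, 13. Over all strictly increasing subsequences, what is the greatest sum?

46

Let S[i] be the best sum of a strictly increasing subsequence ending at i:
i:      1  2  3  4  5  6  7  8  9 10 11
a[i]:   5 27 26 18 13 13 23 11  5  8 13
S:      5 32 31 23 18 18 46 16  5 13 29
Maximum is 46 (e.g. 5 + 18 + 23).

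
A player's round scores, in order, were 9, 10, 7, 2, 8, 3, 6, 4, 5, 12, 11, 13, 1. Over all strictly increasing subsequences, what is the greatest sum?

44

Let S[i] be the best sum of a strictly increasing subsequence ending at i:
i:      1  2  3  4  5  6  7  8  9 10 11 12 13
a[i]:   9 10  7  2  8  3  6  4  5 12 11 13  1
S:      9 19  7  2 15  5 11  9 14 31 30 44  1
Maximum is 44 (e.g. 9 + 10 + 12 + 13).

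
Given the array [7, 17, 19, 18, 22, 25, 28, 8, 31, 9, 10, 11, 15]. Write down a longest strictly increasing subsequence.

Patience tails give the LIS length; then backtrack through the dp parents:
7 → extends → [7]
17 → extends → [7, 17]
19 → extends → [7, 17, 19]
18 → replaces 19 → [7, 17, 18]
22 → extends → [7, 17, 18, 22]
25 → extends → [7, 17, 18, 22, 25]
28 → extends → [7, 17, 18, 22, 25, 28]
8 → replaces 17 → [7, 8, 18, 22, 25, 28]
31 → extends → [7, 8, 18, 22, 25, 28, 31]
9 → replaces 18 → [7, 8, 9, 22, 25, 28, 31]
10 → replaces 22 → [7, 8, 9, 10, 25, 28, 31]
11 → replaces 25 → [7, 8, 9, 10, 11, 28, 31]
15 → replaces 28 → [7, 8, 9, 10, 11, 15, 31]
Length 7; one witness is 7, 17, 19, 22, 25, 28, 31.

7, 17, 19, 22, 25, 28, 31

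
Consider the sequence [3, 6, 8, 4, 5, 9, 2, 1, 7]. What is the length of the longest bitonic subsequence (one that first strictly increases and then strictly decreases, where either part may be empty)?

inc[i] = longest strictly increasing subsequence ending at i; dec[i] = longest strictly decreasing subsequence starting at i:
i:     1 2 3 4 5 6 7 8 9
a[i]:  3 6 8 4 5 9 2 1 7
inc:   1 2 3 2 3 4 1 1 4
dec:   3 4 4 3 3 3 2 1 1
Best peak at i=3 (value 8): inc=3, dec=4, length 3+4−1 = 6.

6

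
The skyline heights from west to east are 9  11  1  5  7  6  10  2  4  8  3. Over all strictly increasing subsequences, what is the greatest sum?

Let S[i] be the best sum of a strictly increasing subsequence ending at i:
i:      1  2  3  4  5  6  7  8  9 10 11
a[i]:   9 11  1  5  7  6 10  2  4  8  3
S:      9 20  1  6 13 12 23  3  7 21  6
Maximum is 23 (e.g. 1 + 5 + 7 + 10).

23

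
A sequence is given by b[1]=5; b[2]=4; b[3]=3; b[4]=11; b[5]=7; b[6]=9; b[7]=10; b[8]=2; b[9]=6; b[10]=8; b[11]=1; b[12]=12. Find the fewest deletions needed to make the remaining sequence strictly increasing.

Fewest deletions = n − (longest strictly increasing subsequence).
Patience tails:
5 → extends → [5]
4 → replaces 5 → [4]
3 → replaces 4 → [3]
11 → extends → [3, 11]
7 → replaces 11 → [3, 7]
9 → extends → [3, 7, 9]
10 → extends → [3, 7, 9, 10]
2 → replaces 3 → [2, 7, 9, 10]
6 → replaces 7 → [2, 6, 9, 10]
8 → replaces 9 → [2, 6, 8, 10]
1 → replaces 2 → [1, 6, 8, 10]
12 → extends → [1, 6, 8, 10, 12]
Longest strictly increasing subsequence has length 5, so deletions = 12 − 5 = 7.

7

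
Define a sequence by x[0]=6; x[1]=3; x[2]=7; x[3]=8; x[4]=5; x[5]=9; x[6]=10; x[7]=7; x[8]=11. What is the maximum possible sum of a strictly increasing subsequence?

Let S[i] be the best sum of a strictly increasing subsequence ending at i:
i:      0  1  2  3  4  5  6  7  8
x[i]:   6  3  7  8  5  9 10  7 11
S:      6  3 13 21  8 30 40 15 51
Maximum is 51 (e.g. 6 + 7 + 8 + 9 + 10 + 11).

51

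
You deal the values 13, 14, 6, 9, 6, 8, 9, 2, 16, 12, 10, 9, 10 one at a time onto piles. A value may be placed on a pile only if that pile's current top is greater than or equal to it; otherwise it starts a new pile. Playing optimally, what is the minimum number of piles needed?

4

The minimum number of non-increasing subsequences covering a sequence equals the length of its longest strictly increasing subsequence.
LIS length is 4 (e.g. 6, 8, 9, 16), so 4 piles are needed.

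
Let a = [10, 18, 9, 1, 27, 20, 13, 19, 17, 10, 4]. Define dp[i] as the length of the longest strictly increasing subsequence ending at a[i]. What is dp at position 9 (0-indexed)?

dp[i] = 1 + max{dp[j] : j<i, a[j]<a[i]} (or 1 if no such j):
i:      0  1  2  3  4  5  6  7  8  9 10
a[i]:  10 18  9  1 27 20 13 19 17 10  4
dp:     1  2  1  1  3  3  2  3  3  2  2
At index 9 the value is 2.

2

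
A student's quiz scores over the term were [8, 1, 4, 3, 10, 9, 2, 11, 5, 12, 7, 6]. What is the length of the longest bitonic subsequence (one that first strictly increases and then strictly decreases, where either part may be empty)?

inc[i] = longest strictly increasing subsequence ending at i; dec[i] = longest strictly decreasing subsequence starting at i:
i:      1  2  3  4  5  6  7  8  9 10 11 12
a[i]:   8  1  4  3 10  9  2 11  5 12  7  6
inc:    1  1  2  2  3  3  2  4  3  5  4  4
dec:    4  1  3  2  4  3  1  3  1  3  2  1
Best peak at i=10 (value 12): inc=5, dec=3, length 5+3−1 = 7.

7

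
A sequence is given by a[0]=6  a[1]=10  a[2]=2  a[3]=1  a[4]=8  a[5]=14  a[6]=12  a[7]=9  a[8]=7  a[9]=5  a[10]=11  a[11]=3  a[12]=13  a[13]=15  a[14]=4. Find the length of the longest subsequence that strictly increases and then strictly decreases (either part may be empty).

inc[i] = longest strictly increasing subsequence ending at i; dec[i] = longest strictly decreasing subsequence starting at i:
i:      0  1  2  3  4  5  6  7  8  9 10 11 12 13 14
a[i]:   6 10  2  1  8 14 12  9  7  5 11  3 13 15  4
inc:    1  2  1  1  2  3  3  3  2  2  4  2  5  6  3
dec:    3  5  2  1  4  6  5  4  3  2  2  1  2  2  1
Best peak at i=5 (value 14): inc=3, dec=6, length 3+6−1 = 8.

8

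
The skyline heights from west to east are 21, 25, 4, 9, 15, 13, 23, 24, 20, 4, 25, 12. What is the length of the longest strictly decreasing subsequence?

Let dp[i] be the longest strictly decreasing subsequence ending at i:
i:      1  2  3  4  5  6  7  8  9 10 11 12
a[i]:  21 25  4  9 15 13 23 24 20  4 25 12
dp:     1  1  2  2  2  3  2  2  3  4  1  4
Maximum is 4.

4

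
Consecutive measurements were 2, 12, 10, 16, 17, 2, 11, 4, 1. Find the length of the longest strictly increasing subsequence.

4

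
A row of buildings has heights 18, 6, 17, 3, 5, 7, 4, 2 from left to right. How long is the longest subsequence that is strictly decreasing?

Let dp[i] be the longest strictly decreasing subsequence ending at i:
i:      1  2  3  4  5  6  7  8
a[i]:  18  6 17  3  5  7  4  2
dp:     1  2  2  3  3  3  4  5
Maximum is 5.

5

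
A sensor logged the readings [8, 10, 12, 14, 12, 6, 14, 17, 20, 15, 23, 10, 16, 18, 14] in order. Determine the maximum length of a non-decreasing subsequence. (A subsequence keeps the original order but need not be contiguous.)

8

Let dp[i] be the length of the longest such subsequence ending at index i:
i:      1  2  3  4  5  6  7  8  9 10 11 12 13 14 15
a[i]:   8 10 12 14 12  6 14 17 20 15 23 10 16 18 14
dp:     1  2  3  4  4  1  5  6  7  6  8  3  7  8  6
Maximum dp value is 8.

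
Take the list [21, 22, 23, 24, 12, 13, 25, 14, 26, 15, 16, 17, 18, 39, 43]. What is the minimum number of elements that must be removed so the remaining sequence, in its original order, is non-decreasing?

Fewest deletions = n − (longest non-decreasing subsequence).
i:      1  2  3  4  5  6  7  8  9 10 11 12 13 14 15
a[i]:  21 22 23 24 12 13 25 14 26 15 16 17 18 39 43
dp:     1  2  3  4  1  2  5  3  6  4  5  6  7  8  9
max dp = 9, so deletions = 15 − 9 = 6.

6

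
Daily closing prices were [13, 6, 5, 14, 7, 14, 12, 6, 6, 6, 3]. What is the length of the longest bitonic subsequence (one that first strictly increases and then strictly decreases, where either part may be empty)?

inc[i] = longest strictly increasing subsequence ending at i; dec[i] = longest strictly decreasing subsequence starting at i:
i:      1  2  3  4  5  6  7  8  9 10 11
a[i]:  13  6  5 14  7 14 12  6  6  6  3
inc:    1  1  1  2  2  3  3  2  2  2  1
dec:    4  3  2  4  3  4  3  2  2  2  1
Best peak at i=6 (value 14): inc=3, dec=4, length 3+4−1 = 6.

6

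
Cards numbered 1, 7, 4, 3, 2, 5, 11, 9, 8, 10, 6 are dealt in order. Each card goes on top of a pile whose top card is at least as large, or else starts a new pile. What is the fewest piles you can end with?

5

Place each on the leftmost legal pile:
1 → new pile 1 (tops now [1])
7 → new pile 2 (tops now [1, 7])
4 → pile 2 (tops now [1, 4])
3 → pile 2 (tops now [1, 3])
2 → pile 2 (tops now [1, 2])
5 → new pile 3 (tops now [1, 2, 5])
11 → new pile 4 (tops now [1, 2, 5, 11])
9 → pile 4 (tops now [1, 2, 5, 9])
8 → pile 4 (tops now [1, 2, 5, 8])
10 → new pile 5 (tops now [1, 2, 5, 8, 10])
6 → pile 4 (tops now [1, 2, 5, 6, 10])
Five piles.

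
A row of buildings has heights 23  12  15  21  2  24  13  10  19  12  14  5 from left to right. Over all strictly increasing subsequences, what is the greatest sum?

72

Let S[i] be the best sum of a strictly increasing subsequence ending at i:
i:      1  2  3  4  5  6  7  8  9 10 11 12
a[i]:  23 12 15 21  2 24 13 10 19 12 14  5
S:     23 12 27 48  2 72 25 12 46 24 39  7
Maximum is 72 (e.g. 12 + 15 + 21 + 24).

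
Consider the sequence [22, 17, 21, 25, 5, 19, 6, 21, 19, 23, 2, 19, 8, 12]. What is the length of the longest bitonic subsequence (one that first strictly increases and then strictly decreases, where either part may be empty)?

6

inc[i] = longest strictly increasing subsequence ending at i; dec[i] = longest strictly decreasing subsequence starting at i:
i:      1  2  3  4  5  6  7  8  9 10 11 12 13 14
a[i]:  22 17 21 25  5 19  6 21 19 23  2 19  8 12
inc:    1  1  2  3  1  2  2  3  3  4  1  3  3  4
dec:    5  3  4  4  2  3  2  3  2  3  1  2  1  1
Best peak at i=4 (value 25): inc=3, dec=4, length 3+4−1 = 6.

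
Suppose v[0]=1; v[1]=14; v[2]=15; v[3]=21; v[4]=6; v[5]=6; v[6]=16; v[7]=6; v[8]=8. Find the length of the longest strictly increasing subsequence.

4

Let dp[i] be the length of the longest such subsequence ending at index i:
i:      0  1  2  3  4  5  6  7  8
v[i]:   1 14 15 21  6  6 16  6  8
dp:     1  2  3  4  2  2  4  2  3
Maximum dp value is 4.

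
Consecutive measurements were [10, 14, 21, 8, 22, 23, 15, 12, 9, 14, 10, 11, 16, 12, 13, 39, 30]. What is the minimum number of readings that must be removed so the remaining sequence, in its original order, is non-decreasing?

Fewest deletions = n − (longest non-decreasing subsequence).
Patience tails:
10 → extends → [10]
14 → extends → [10, 14]
21 → extends → [10, 14, 21]
8 → replaces 10 → [8, 14, 21]
22 → extends → [8, 14, 21, 22]
23 → extends → [8, 14, 21, 22, 23]
15 → replaces 21 → [8, 14, 15, 22, 23]
12 → replaces 14 → [8, 12, 15, 22, 23]
9 → replaces 12 → [8, 9, 15, 22, 23]
14 → replaces 15 → [8, 9, 14, 22, 23]
10 → replaces 14 → [8, 9, 10, 22, 23]
11 → replaces 22 → [8, 9, 10, 11, 23]
16 → replaces 23 → [8, 9, 10, 11, 16]
12 → replaces 16 → [8, 9, 10, 11, 12]
13 → extends → [8, 9, 10, 11, 12, 13]
39 → extends → [8, 9, 10, 11, 12, 13, 39]
30 → replaces 39 → [8, 9, 10, 11, 12, 13, 30]
Longest non-decreasing subsequence has length 7, so deletions = 17 − 7 = 10.

10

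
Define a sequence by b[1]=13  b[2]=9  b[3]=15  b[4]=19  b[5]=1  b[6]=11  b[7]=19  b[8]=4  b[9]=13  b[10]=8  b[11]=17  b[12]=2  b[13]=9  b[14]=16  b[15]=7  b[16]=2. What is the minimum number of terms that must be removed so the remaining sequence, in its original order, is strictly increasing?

11

Fewest deletions = n − (longest strictly increasing subsequence).
Patience tails:
13 → extends → [13]
9 → replaces 13 → [9]
15 → extends → [9, 15]
19 → extends → [9, 15, 19]
1 → replaces 9 → [1, 15, 19]
11 → replaces 15 → [1, 11, 19]
19 → already a tail → [1, 11, 19]
4 → replaces 11 → [1, 4, 19]
13 → replaces 19 → [1, 4, 13]
8 → replaces 13 → [1, 4, 8]
17 → extends → [1, 4, 8, 17]
2 → replaces 4 → [1, 2, 8, 17]
9 → replaces 17 → [1, 2, 8, 9]
16 → extends → [1, 2, 8, 9, 16]
7 → replaces 8 → [1, 2, 7, 9, 16]
2 → already a tail → [1, 2, 7, 9, 16]
Longest strictly increasing subsequence has length 5, so deletions = 16 − 5 = 11.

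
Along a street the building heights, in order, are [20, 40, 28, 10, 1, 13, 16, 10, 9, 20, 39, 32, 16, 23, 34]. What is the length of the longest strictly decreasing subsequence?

Let dp[i] be the longest strictly decreasing subsequence ending at i:
i:      1  2  3  4  5  6  7  8  9 10 11 12 13 14 15
a[i]:  20 40 28 10  1 13 16 10  9 20 39 32 16 23 34
dp:     1  1  2  3  4  3  3  4  5  3  2  3  4  4  3
Maximum is 5.

5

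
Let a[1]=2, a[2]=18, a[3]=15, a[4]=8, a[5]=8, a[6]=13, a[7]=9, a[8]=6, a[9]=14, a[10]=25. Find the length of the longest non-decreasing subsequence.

6

Track the smallest tail for each achievable length (allowing ties):
2 → extends → [2]
18 → extends → [2, 18]
15 → replaces 18 → [2, 15]
8 → replaces 15 → [2, 8]
8 → extends → [2, 8, 8]
13 → extends → [2, 8, 8, 13]
9 → replaces 13 → [2, 8, 8, 9]
6 → replaces 8 → [2, 6, 8, 9]
14 → extends → [2, 6, 8, 9, 14]
25 → extends → [2, 6, 8, 9, 14, 25]
Six tails, so the longest non-decreasing subsequence has length 6 (e.g. 2, 8, 8, 13, 14, 25).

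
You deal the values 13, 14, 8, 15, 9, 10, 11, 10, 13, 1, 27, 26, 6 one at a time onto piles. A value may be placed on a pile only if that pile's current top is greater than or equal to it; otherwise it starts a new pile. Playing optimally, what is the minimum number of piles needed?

6

Place each on the leftmost legal pile:
13 → new pile 1 (tops now [13])
14 → new pile 2 (tops now [13, 14])
8 → pile 1 (tops now [8, 14])
15 → new pile 3 (tops now [8, 14, 15])
9 → pile 2 (tops now [8, 9, 15])
10 → pile 3 (tops now [8, 9, 10])
11 → new pile 4 (tops now [8, 9, 10, 11])
10 → pile 3 (tops now [8, 9, 10, 11])
13 → new pile 5 (tops now [8, 9, 10, 11, 13])
1 → pile 1 (tops now [1, 9, 10, 11, 13])
27 → new pile 6 (tops now [1, 9, 10, 11, 13, 27])
26 → pile 6 (tops now [1, 9, 10, 11, 13, 26])
6 → pile 2 (tops now [1, 6, 10, 11, 13, 26])
Six piles.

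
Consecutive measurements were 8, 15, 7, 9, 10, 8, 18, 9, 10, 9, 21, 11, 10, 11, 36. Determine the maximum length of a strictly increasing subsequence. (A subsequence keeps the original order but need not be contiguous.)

Let dp[i] be the length of the longest such subsequence ending at index i:
i:      1  2  3  4  5  6  7  8  9 10 11 12 13 14 15
a[i]:   8 15  7  9 10  8 18  9 10  9 21 11 10 11 36
dp:     1  2  1  2  3  2  4  3  4  3  5  5  4  5  6
Maximum dp value is 6.

6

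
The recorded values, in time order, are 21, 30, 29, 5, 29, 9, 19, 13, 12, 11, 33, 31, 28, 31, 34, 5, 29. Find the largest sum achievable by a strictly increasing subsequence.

Let S[i] be the best sum of a strictly increasing subsequence ending at i:
i:       1   2   3   4   5   6   7   8   9  10  11  12  13  14  15  16  17
a[i]:   21  30  29   5  29   9  19  13  12  11  33  31  28  31  34   5  29
S:      21  51  50   5  50  14  33  27  26  25  84  82  61  92 126   5  90
Maximum is 126 (e.g. 5 + 9 + 19 + 28 + 31 + 34).

126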